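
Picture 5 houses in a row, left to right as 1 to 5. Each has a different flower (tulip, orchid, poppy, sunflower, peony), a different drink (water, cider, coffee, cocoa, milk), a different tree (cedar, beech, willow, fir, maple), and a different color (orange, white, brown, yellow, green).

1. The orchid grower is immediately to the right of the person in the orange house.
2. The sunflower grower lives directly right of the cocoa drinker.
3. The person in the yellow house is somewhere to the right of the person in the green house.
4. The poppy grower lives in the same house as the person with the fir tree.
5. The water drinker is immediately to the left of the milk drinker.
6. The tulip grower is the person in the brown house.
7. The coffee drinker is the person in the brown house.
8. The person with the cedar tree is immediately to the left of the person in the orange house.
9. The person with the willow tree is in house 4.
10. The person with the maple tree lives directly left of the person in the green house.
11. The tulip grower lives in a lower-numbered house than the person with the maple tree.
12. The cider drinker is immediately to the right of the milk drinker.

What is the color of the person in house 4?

From clue 9, the person with the willow tree must be in house 4.
The only drink still possible for house 5 is cider.
The milk drinker is in house 4 (clue 12).
Clue 5: the water drinker is in house 3.
The sunflower grower is narrowed to house 2 or 3; consider each.
Placing it in house 2 leads to a contradiction, so it's in house 3.
Clue 2: the cocoa drinker is in house 2.
House 1's drink must be coffee (nothing else left).
The person in the brown house is in house 1 (clue 7).
House 2 color: only white fits.
That leaves yellow as the color for house 5.
The tulip grower is in house 1 (clue 6).
The only tree still possible for house 1 is beech.
The only tree still possible for house 5 is fir.
By clue 4, the poppy grower is in house 5.
House 2's flower must be peony (nothing else left).
House 4 flower: only orchid fits.
By clue 1, the person in the orange house is in house 3.
From clue 8, the person with the cedar tree must be in house 2.
House 3 tree: only maple fits.
So house 4 gets green for color.
So: house 1 = tulip/coffee/beech/brown, house 2 = peony/cocoa/cedar/white, house 3 = sunflower/water/maple/orange, house 4 = orchid/milk/willow/green, house 5 = poppy/cider/fir/yellow.

green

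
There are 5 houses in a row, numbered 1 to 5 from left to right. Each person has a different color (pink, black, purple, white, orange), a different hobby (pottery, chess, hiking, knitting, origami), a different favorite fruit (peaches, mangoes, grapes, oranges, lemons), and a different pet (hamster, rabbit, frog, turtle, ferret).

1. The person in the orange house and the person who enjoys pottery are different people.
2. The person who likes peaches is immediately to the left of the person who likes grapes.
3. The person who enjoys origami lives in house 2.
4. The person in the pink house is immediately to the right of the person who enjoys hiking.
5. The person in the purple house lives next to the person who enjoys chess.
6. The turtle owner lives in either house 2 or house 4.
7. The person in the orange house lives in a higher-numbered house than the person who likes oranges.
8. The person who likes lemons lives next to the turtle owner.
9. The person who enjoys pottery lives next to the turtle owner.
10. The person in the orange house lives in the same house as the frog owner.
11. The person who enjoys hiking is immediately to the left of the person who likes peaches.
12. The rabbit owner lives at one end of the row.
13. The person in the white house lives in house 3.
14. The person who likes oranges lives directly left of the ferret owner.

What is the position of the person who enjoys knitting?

From clue 3, the person who enjoys origami must be in house 2.
By clue 13, the person in the white house is in house 3.
That leaves black as the color for house 1.
The person in the pink house is narrowed to house 2 or 4; consider each.
Placing it in house 4 leads to a contradiction, so it's in house 2.
Clue 4 places the person who enjoys hiking in house 1.
From clue 11, the person who likes peaches must be in house 2.
Clue 2 places the person who likes grapes in house 3.
The only pet still possible for house 3 is hamster.
House 1's pet must be rabbit (nothing else left).
The person in the orange house is narrowed to house 4 or 5; consider each.
Placing it in house 4 leads to a contradiction, so it's in house 5.
Clue 1: the person who enjoys pottery is in house 3.
By clue 10, the frog owner is in house 5.
House 4's color must be purple (nothing else left).
So house 2 gets ferret for pet.
House 4's pet must be turtle (nothing else left).
From clue 5, the person who enjoys chess must be in house 5.
From clue 8, the person who likes lemons must be in house 5.
Clue 14 places the person who likes oranges in house 1.
House 4's hobby must be knitting (nothing else left).
So house 4 gets mangoes for favorite fruit.
So: house 1 = black/hiking/oranges/rabbit, house 2 = pink/origami/peaches/ferret, house 3 = white/pottery/grapes/hamster, house 4 = purple/knitting/mangoes/turtle, house 5 = orange/chess/lemons/frog.

4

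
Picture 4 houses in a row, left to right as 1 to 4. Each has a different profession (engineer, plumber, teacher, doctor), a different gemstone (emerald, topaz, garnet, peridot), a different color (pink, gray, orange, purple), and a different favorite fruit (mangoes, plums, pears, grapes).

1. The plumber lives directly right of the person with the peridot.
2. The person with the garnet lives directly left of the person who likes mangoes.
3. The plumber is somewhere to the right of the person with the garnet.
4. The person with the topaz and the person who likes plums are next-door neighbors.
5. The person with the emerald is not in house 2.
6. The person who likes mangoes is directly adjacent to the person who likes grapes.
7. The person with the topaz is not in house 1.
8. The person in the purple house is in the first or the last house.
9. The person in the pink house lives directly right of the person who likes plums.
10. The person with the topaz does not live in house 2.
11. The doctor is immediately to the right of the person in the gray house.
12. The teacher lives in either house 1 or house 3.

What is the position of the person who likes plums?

The teacher is narrowed to house 1 or 3; consider each.
Placing it in house 3 leads to a contradiction, so it's in house 1.
The person with the topaz is narrowed to house 3 or 4; consider each.
Placing it in house 3 leads to a contradiction, so it's in house 4.
By clue 4, the person who likes plums is in house 3.
From clue 9, the person in the pink house must be in house 4.
House 1's color must be purple (nothing else left).
The person who likes mangoes is in house 2 (clue 6).
By clue 6, the person who likes grapes is in house 1.
House 2 gemstone: only peridot fits.
House 4 favorite fruit: only pears fits.
Clue 1 places the plumber in house 3.
The person with the garnet is in house 1 (clue 2).
The only profession still possible for house 2 is engineer.
That leaves doctor as the profession for house 4.
That leaves emerald as the gemstone for house 3.
Clue 11 places the person in the gray house in house 3.
The only color still possible for house 2 is orange.
So: house 1 = teacher/garnet/purple/grapes, house 2 = engineer/peridot/orange/mangoes, house 3 = plumber/emerald/gray/plums, house 4 = doctor/topaz/pink/pears.

3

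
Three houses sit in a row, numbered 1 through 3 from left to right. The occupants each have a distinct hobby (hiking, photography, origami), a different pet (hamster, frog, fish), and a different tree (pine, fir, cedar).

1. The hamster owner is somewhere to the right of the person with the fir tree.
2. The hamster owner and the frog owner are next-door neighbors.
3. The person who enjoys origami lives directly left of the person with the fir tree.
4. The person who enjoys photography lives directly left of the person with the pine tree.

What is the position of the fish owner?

1

Clue 3: the person who enjoys origami is in house 1.
From clue 3, the person with the fir tree must be in house 2.
House 3 hobby: only hiking fits.
So house 1 gets cedar for tree.
The only tree still possible for house 3 is pine.
Clue 1 places the hamster owner in house 3.
Clue 2 places the frog owner in house 2.
That leaves photography as the hobby for house 2.
That leaves fish as the pet for house 1.
So: house 1 = origami/fish/cedar, house 2 = photography/frog/fir, house 3 = hiking/hamster/pine.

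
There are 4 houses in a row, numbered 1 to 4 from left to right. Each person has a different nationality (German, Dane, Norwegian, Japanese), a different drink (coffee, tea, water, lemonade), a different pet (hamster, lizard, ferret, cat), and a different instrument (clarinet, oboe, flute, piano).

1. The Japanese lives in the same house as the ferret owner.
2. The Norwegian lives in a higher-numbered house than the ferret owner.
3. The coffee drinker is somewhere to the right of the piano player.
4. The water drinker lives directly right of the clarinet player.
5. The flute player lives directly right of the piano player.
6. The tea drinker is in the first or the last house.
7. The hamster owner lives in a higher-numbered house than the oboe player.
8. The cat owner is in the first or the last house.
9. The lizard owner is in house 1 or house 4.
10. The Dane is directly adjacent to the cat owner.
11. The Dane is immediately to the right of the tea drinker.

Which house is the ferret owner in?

3

From clue 11, the Dane must be in house 2.
Clue 11: the tea drinker is in house 1.
So house 4 gets flute for instrument.
The piano player is in house 3 (clue 5).
Clue 10 places the cat owner in house 1.
That leaves hamster as the pet for house 2.
House 3's pet must be ferret (nothing else left).
The only pet still possible for house 4 is lizard.
Clue 1: the Japanese is in house 3.
By clue 2, the Norwegian is in house 4.
The coffee drinker is in house 4 (clue 3).
Clue 7 places the oboe player in house 1.
House 1's nationality must be German (nothing else left).
The only instrument still possible for house 2 is clarinet.
Clue 4 places the water drinker in house 3.
House 2 drink: only lemonade fits.
So: house 1 = German/tea/cat/oboe, house 2 = Dane/lemonade/hamster/clarinet, house 3 = Japanese/water/ferret/piano, house 4 = Norwegian/coffee/lizard/flute.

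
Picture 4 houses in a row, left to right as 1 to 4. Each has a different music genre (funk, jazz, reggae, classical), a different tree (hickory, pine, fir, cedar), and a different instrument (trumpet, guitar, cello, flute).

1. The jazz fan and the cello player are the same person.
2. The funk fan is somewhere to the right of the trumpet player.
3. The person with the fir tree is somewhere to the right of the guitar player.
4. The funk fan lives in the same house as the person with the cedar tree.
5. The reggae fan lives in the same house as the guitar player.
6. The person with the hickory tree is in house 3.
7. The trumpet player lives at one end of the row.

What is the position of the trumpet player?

1

By clue 6, the person with the hickory tree is in house 3.
Clue 7: the trumpet player is in house 1.
The only tree still possible for house 1 is pine.
By clue 3, the person with the fir tree is in house 4.
House 1 music genre: only classical fits.
House 2 tree: only cedar fits.
By clue 4, the funk fan is in house 2.
The only music genre still possible for house 3 is reggae.
House 4's music genre must be jazz (nothing else left).
Clue 1: the cello player is in house 4.
Clue 5: the guitar player is in house 3.
House 2's instrument must be flute (nothing else left).
So: house 1 = classical/pine/trumpet, house 2 = funk/cedar/flute, house 3 = reggae/hickory/guitar, house 4 = jazz/fir/cello.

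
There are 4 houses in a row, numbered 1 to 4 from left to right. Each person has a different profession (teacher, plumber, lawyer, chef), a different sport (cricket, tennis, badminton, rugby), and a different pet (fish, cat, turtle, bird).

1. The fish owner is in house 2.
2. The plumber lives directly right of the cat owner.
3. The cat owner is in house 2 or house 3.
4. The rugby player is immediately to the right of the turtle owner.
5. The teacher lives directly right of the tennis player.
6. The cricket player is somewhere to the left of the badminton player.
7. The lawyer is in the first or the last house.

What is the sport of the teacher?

The fish owner is in house 2 (clue 1).
House 1 pet: only turtle fits.
House 3's pet must be cat (nothing else left).
The only pet still possible for house 4 is bird.
Clue 2: the plumber is in house 4.
Clue 4: the rugby player is in house 2.
The only profession still possible for house 1 is lawyer.
The only sport still possible for house 4 is badminton.
By clue 5, the teacher is in house 2.
Clue 5: the tennis player is in house 1.
House 3's profession must be chef (nothing else left).
So house 3 gets cricket for sport.
So: house 1 = lawyer/tennis/turtle, house 2 = teacher/rugby/fish, house 3 = chef/cricket/cat, house 4 = plumber/badminton/bird.

rugby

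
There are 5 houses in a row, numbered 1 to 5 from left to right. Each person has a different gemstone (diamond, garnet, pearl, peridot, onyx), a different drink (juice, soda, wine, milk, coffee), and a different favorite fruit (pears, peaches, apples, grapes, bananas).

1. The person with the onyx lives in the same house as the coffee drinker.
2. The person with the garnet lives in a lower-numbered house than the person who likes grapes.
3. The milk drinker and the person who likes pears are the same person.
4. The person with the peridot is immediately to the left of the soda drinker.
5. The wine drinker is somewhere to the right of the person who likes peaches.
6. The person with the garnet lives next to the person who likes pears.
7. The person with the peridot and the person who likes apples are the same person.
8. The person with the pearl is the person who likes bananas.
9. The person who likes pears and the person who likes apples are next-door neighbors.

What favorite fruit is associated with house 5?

grapes

The person with the garnet is narrowed to house 1 or 2 or 3 or 4; consider each.
Placing it in house 2 and house 3 and house 4 leads to a contradiction, so it's in house 1.
Clue 6: the person who likes pears is in house 2.
Clue 3 places the milk drinker in house 2.
From clue 7, the person with the peridot must be in house 3.
Clue 7: the person who likes apples is in house 3.
House 1's drink must be juice (nothing else left).
The only favorite fruit still possible for house 1 is peaches.
Clue 4: the soda drinker is in house 4.
House 2 gemstone: only diamond fits.
The only drink still possible for house 3 is wine.
House 5 drink: only coffee fits.
By clue 1, the person with the onyx is in house 5.
House 4's gemstone must be pearl (nothing else left).
Clue 8: the person who likes bananas is in house 4.
So house 5 gets grapes for favorite fruit.
So: house 1 = garnet/juice/peaches, house 2 = diamond/milk/pears, house 3 = peridot/wine/apples, house 4 = pearl/soda/bananas, house 5 = onyx/coffee/grapes.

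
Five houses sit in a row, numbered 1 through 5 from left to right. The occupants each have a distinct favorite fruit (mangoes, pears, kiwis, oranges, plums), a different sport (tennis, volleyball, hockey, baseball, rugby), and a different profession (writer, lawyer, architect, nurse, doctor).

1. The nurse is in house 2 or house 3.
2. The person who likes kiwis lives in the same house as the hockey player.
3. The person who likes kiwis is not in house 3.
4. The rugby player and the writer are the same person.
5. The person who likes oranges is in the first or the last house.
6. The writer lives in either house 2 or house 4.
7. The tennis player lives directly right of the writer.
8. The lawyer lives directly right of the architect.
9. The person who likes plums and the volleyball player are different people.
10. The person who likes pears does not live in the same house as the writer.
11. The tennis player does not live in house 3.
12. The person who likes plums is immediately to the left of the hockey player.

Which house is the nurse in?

Clue 11: the tennis player is in house 5.
From clue 7, the writer must be in house 4.
Clue 4: the rugby player is in house 4.
So house 5 gets doctor for profession.
Clue 2: the person who likes kiwis is in house 2.
The person who likes plums is in house 1 (clue 12).
That leaves mangoes as the favorite fruit for house 4.
The only sport still possible for house 2 is hockey.
House 1's profession must be architect (nothing else left).
From clue 8, the lawyer must be in house 2.
Clue 9: the volleyball player is in house 3.
House 3's favorite fruit must be pears (nothing else left).
House 5's favorite fruit must be oranges (nothing else left).
House 1's sport must be baseball (nothing else left).
That leaves nurse as the profession for house 3.
So: house 1 = plums/baseball/architect, house 2 = kiwis/hockey/lawyer, house 3 = pears/volleyball/nurse, house 4 = mangoes/rugby/writer, house 5 = oranges/tennis/doctor.

3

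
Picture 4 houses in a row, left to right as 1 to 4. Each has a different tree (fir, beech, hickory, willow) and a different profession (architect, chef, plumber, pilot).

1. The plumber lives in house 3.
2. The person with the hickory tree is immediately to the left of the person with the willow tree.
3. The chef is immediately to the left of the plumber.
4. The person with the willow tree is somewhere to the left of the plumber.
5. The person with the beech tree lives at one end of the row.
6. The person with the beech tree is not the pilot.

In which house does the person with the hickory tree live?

The plumber is in house 3 (clue 1).
From clue 3, the chef must be in house 2.
Clue 4: the person with the willow tree is in house 2.
Clue 2 places the person with the hickory tree in house 1.
That leaves fir as the tree for house 3.
House 4 tree: only beech fits.
Clue 6: the pilot is in house 1.
House 4's profession must be architect (nothing else left).
So: house 1 = hickory/pilot, house 2 = willow/chef, house 3 = fir/plumber, house 4 = beech/architect.

1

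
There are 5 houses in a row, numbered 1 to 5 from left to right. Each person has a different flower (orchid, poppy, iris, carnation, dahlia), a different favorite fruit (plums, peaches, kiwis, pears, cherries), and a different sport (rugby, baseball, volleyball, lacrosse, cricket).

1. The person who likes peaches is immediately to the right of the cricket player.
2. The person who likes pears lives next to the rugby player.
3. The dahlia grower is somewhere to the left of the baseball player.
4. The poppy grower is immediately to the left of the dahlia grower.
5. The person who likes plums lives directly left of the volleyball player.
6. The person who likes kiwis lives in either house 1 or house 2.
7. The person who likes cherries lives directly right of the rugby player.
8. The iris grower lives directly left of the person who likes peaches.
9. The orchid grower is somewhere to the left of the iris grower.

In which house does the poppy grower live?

1

House 5's flower must be carnation (nothing else left).
The person who likes kiwis is narrowed to house 1 or 2; consider each.
Placing it in house 1 leads to a contradiction, so it's in house 2.
House 1's sport must be lacrosse (nothing else left).
The dahlia grower is narrowed to house 2 or 3 or 4; consider each.
Placing it in house 3 and house 4 leads to a contradiction, so it's in house 2.
Clue 4 places the poppy grower in house 1.
That leaves iris as the flower for house 4.
Clue 8: the person who likes peaches is in house 5.
So house 3 gets orchid for flower.
Clue 1: the cricket player is in house 4.
The person who likes cherries is narrowed to house 3 or 4; consider each.
Placing it in house 4 leads to a contradiction, so it's in house 3.
The rugby player is in house 2 (clue 7).
The only sport still possible for house 3 is baseball.
House 5's sport must be volleyball (nothing else left).
From clue 2, the person who likes pears must be in house 1.
Clue 5: the person who likes plums is in house 4.
So: house 1 = poppy/pears/lacrosse, house 2 = dahlia/kiwis/rugby, house 3 = orchid/cherries/baseball, house 4 = iris/plums/cricket, house 5 = carnation/peaches/volleyball.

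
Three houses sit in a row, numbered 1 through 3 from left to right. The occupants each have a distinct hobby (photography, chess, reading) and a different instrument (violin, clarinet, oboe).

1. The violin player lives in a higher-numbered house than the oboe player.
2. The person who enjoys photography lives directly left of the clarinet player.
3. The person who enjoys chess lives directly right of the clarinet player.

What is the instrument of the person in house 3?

By clue 3, the person who enjoys chess is in house 3.
By clue 3, the clarinet player is in house 2.
So house 1 gets oboe for instrument.
So house 3 gets violin for instrument.
By clue 2, the person who enjoys photography is in house 1.
So house 2 gets reading for hobby.
So: house 1 = photography/oboe, house 2 = reading/clarinet, house 3 = chess/violin.

violin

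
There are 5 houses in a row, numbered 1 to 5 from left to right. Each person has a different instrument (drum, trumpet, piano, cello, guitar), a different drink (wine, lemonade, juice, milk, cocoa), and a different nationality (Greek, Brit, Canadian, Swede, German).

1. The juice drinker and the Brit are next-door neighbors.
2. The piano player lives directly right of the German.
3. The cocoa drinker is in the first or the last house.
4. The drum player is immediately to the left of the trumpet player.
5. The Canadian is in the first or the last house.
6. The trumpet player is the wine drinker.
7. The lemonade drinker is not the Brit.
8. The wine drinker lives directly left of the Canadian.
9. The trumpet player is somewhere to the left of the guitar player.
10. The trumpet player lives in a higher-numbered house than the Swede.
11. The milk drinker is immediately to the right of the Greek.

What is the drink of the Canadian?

juice

By clue 8, the wine drinker is in house 4.
The Canadian is in house 5 (clue 8).
The trumpet player is in house 4 (clue 6).
The guitar player is in house 5 (clue 9).
Clue 4: the drum player is in house 3.
That leaves cello as the instrument for house 1.
House 2's instrument must be piano (nothing else left).
Clue 2 places the German in house 1.
The cocoa drinker is narrowed to house 1 or 5; consider each.
Placing it in house 5 leads to a contradiction, so it's in house 1.
The milk drinker is narrowed to house 3 or 5; consider each.
Placing it in house 5 leads to a contradiction, so it's in house 3.
The Greek is in house 2 (clue 11).
So house 3 gets Swede for nationality.
House 4 nationality: only Brit fits.
The juice drinker is in house 5 (clue 1).
The only drink still possible for house 2 is lemonade.
So: house 1 = cello/cocoa/German, house 2 = piano/lemonade/Greek, house 3 = drum/milk/Swede, house 4 = trumpet/wine/Brit, house 5 = guitar/juice/Canadian.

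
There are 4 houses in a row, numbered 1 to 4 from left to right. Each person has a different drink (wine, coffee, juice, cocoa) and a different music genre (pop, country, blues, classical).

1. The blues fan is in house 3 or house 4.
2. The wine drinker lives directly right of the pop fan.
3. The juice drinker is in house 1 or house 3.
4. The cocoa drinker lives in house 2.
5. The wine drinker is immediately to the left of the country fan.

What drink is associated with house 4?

Clue 4 places the cocoa drinker in house 2.
House 4 drink: only coffee fits.
The pop fan is in house 2 (clue 2).
Clue 5 places the country fan in house 4.
That leaves juice as the drink for house 1.
House 3's drink must be wine (nothing else left).
House 1 music genre: only classical fits.
The only music genre still possible for house 3 is blues.
So: house 1 = juice/classical, house 2 = cocoa/pop, house 3 = wine/blues, house 4 = coffee/country.

coffee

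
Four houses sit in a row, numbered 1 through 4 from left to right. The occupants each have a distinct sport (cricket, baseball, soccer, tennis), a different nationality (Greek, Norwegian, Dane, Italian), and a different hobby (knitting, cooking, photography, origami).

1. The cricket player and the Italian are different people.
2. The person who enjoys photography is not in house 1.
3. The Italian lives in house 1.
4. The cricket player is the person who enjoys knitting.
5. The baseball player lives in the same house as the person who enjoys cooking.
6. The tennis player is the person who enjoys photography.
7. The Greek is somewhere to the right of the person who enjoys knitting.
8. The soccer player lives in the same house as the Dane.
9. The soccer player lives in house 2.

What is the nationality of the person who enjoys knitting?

Norwegian

The Italian is in house 1 (clue 3).
By clue 9, the soccer player is in house 2.
The cricket player is in house 3 (clue 4).
The person who enjoys knitting is in house 3 (clue 4).
By clue 7, the Greek is in house 4.
Clue 8 places the Dane in house 2.
House 1 sport: only baseball fits.
So house 4 gets tennis for sport.
House 3 nationality: only Norwegian fits.
The only hobby still possible for house 2 is origami.
So house 4 gets photography for hobby.
That leaves cooking as the hobby for house 1.
So: house 1 = baseball/Italian/cooking, house 2 = soccer/Dane/origami, house 3 = cricket/Norwegian/knitting, house 4 = tennis/Greek/photography.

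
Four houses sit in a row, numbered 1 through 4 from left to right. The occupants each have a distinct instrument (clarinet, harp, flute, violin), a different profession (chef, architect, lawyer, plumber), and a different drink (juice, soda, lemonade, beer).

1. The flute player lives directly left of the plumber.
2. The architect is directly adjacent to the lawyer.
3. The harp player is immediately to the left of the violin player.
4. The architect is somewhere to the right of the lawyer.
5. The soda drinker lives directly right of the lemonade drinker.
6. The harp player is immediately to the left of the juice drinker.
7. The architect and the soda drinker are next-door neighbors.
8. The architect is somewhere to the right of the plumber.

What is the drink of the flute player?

beer

House 1 profession: only chef fits.
So house 4 gets architect for profession.
By clue 2, the lawyer is in house 3.
Clue 7: the soda drinker is in house 3.
The only profession still possible for house 2 is plumber.
By clue 1, the flute player is in house 1.
Clue 5: the lemonade drinker is in house 2.
That leaves beer as the drink for house 1.
That leaves juice as the drink for house 4.
By clue 3, the violin player is in house 4.
That leaves clarinet as the instrument for house 2.
The only instrument still possible for house 3 is harp.
So: house 1 = flute/chef/beer, house 2 = clarinet/plumber/lemonade, house 3 = harp/lawyer/soda, house 4 = violin/architect/juice.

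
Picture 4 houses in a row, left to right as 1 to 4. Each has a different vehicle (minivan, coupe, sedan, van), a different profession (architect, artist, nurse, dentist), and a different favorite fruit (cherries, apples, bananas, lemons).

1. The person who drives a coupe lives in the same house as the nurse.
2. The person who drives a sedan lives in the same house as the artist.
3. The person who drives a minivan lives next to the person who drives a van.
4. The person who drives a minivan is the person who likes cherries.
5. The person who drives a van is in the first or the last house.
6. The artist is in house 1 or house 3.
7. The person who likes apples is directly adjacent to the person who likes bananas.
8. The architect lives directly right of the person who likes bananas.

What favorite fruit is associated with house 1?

The person who drives a minivan is narrowed to house 2 or 3; consider each.
Placing it in house 2 leads to a contradiction, so it's in house 3.
Clue 3 places the person who drives a van in house 4.
Clue 4 places the person who likes cherries in house 3.
The only vehicle still possible for house 1 is sedan.
The only vehicle still possible for house 2 is coupe.
By clue 1, the nurse is in house 2.
From clue 2, the artist must be in house 1.
House 4's profession must be dentist (nothing else left).
House 4's favorite fruit must be lemons (nothing else left).
Clue 8 places the person who likes bananas in house 2.
House 3's profession must be architect (nothing else left).
So house 1 gets apples for favorite fruit.
So: house 1 = sedan/artist/apples, house 2 = coupe/nurse/bananas, house 3 = minivan/architect/cherries, house 4 = van/dentist/lemons.

apples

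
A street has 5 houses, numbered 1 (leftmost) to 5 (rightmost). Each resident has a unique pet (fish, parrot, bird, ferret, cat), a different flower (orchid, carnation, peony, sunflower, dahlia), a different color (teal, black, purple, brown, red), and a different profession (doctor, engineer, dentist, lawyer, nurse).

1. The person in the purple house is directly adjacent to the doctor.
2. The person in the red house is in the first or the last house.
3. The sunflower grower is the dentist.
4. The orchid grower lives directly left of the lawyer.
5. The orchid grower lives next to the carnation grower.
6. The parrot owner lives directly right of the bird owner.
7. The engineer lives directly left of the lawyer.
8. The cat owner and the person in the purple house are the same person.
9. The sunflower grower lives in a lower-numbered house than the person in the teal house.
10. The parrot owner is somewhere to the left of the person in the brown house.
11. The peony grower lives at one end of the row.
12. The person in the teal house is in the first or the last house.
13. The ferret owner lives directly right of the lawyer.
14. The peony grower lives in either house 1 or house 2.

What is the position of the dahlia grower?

Clue 12 places the person in the teal house in house 5.
By clue 14, the peony grower is in house 1.
House 1 color: only red fits.
So house 5 gets dahlia for flower.
The bird owner is narrowed to house 1 or 2; consider each.
Placing it in house 2 leads to a contradiction, so it's in house 1.
Clue 6 places the parrot owner in house 2.
That leaves black as the color for house 2.
The only profession still possible for house 1 is nurse.
House 5's profession must be doctor (nothing else left).
Clue 1: the person in the purple house is in house 4.
Clue 8: the cat owner is in house 4.
So house 3 gets fish for pet.
The only pet still possible for house 5 is ferret.
The only color still possible for house 3 is brown.
From clue 13, the lawyer must be in house 4.
By clue 4, the orchid grower is in house 3.
Clue 7: the engineer is in house 3.
House 2 flower: only sunflower fits.
The only flower still possible for house 4 is carnation.
The only profession still possible for house 2 is dentist.
So: house 1 = bird/peony/red/nurse, house 2 = parrot/sunflower/black/dentist, house 3 = fish/orchid/brown/engineer, house 4 = cat/carnation/purple/lawyer, house 5 = ferret/dahlia/teal/doctor.

5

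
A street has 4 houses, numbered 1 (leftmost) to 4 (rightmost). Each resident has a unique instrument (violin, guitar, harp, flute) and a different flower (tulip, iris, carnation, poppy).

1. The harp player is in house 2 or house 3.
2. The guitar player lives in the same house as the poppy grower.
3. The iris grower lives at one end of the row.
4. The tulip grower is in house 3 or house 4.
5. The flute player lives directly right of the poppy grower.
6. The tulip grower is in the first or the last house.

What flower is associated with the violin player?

Clue 6 places the tulip grower in house 4.
So house 1 gets iris for flower.
The only instrument still possible for house 1 is violin.
So house 4 gets flute for instrument.
Clue 5: the poppy grower is in house 3.
House 2 flower: only carnation fits.
The guitar player is in house 3 (clue 2).
The only instrument still possible for house 2 is harp.
So: house 1 = violin/iris, house 2 = harp/carnation, house 3 = guitar/poppy, house 4 = flute/tulip.

iris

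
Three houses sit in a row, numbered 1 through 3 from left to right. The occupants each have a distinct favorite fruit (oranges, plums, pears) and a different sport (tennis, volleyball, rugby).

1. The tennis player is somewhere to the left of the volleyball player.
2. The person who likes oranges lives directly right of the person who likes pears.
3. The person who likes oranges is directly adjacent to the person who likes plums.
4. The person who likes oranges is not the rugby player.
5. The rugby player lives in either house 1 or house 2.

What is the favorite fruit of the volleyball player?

plums

House 3's sport must be volleyball (nothing else left).
The person who likes oranges is narrowed to house 2 or 3; consider each.
Placing it in house 3 leads to a contradiction, so it's in house 2.
Clue 2 places the person who likes pears in house 1.
From clue 4, the rugby player must be in house 1.
House 3 favorite fruit: only plums fits.
So house 2 gets tennis for sport.
So: house 1 = pears/rugby, house 2 = oranges/tennis, house 3 = plums/volleyball.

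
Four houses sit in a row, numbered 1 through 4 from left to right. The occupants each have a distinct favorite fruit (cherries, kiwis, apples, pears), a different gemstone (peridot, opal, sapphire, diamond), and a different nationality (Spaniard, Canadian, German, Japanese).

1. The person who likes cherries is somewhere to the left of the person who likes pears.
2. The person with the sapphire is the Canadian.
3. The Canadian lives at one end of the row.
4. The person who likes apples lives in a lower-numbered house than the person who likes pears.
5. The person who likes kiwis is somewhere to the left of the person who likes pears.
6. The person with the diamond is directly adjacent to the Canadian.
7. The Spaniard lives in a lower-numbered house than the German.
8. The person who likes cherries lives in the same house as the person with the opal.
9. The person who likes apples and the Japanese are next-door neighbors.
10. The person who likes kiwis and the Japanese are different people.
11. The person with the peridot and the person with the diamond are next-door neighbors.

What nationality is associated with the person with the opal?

So house 4 gets pears for favorite fruit.
The person with the diamond is narrowed to house 2 or 3; consider each.
Placing it in house 2 leads to a contradiction, so it's in house 3.
By clue 6, the Canadian is in house 4.
Clue 2 places the person with the sapphire in house 4.
House 1 gemstone: only opal fits.
House 2's gemstone must be peridot (nothing else left).
Clue 8 places the person who likes cherries in house 1.
The person who likes apples is narrowed to house 2 or 3; consider each.
Placing it in house 3 leads to a contradiction, so it's in house 2.
So house 3 gets kiwis for favorite fruit.
By clue 10, the Japanese is in house 1.
That leaves German as the nationality for house 3.
House 2 nationality: only Spaniard fits.
So: house 1 = cherries/opal/Japanese, house 2 = apples/peridot/Spaniard, house 3 = kiwis/diamond/German, house 4 = pears/sapphire/Canadian.

Japanese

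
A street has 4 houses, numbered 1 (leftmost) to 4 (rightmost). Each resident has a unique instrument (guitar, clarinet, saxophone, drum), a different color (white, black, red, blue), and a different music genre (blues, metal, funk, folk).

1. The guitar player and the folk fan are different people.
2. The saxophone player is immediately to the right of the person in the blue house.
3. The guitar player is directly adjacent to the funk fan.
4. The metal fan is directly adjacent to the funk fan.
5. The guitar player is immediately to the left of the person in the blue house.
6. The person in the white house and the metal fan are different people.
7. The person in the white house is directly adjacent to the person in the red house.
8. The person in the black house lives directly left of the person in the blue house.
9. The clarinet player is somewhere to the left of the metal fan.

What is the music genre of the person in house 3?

The guitar player is narrowed to house 1 or 2; consider each.
Placing it in house 2 leads to a contradiction, so it's in house 1.
From clue 3, the funk fan must be in house 2.
The metal fan is in house 3 (clue 4).
The person in the blue house is in house 2 (clue 5).
From clue 8, the person in the black house must be in house 1.
The only instrument still possible for house 2 is clarinet.
That leaves red as the color for house 3.
House 4 color: only white fits.
The only music genre still possible for house 1 is blues.
House 4's music genre must be folk (nothing else left).
Clue 2 places the saxophone player in house 3.
House 4 instrument: only drum fits.
So: house 1 = guitar/black/blues, house 2 = clarinet/blue/funk, house 3 = saxophone/red/metal, house 4 = drum/white/folk.

metal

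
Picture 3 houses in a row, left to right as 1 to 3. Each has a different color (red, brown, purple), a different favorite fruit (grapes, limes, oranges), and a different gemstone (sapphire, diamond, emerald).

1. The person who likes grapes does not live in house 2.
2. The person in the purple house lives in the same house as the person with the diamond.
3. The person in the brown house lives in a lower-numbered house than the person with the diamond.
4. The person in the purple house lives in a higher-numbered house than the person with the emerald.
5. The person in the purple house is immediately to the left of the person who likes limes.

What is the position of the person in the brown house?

Clue 5 places the person in the purple house in house 2.
From clue 5, the person who likes limes must be in house 3.
House 3 color: only red fits.
House 2 favorite fruit: only oranges fits.
Clue 2: the person with the diamond is in house 2.
By clue 4, the person with the emerald is in house 1.
House 1 color: only brown fits.
The only favorite fruit still possible for house 1 is grapes.
So house 3 gets sapphire for gemstone.
So: house 1 = brown/grapes/emerald, house 2 = purple/oranges/diamond, house 3 = red/limes/sapphire.

1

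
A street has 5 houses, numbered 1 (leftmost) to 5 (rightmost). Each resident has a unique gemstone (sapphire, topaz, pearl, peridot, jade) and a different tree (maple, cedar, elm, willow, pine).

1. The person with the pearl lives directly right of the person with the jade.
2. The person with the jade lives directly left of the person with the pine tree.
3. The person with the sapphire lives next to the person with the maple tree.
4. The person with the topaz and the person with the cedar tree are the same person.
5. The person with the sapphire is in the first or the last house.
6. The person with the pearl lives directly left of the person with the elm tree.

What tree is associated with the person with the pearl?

pine

The person with the sapphire is narrowed to house 1 or 5; consider each.
Placing it in house 5 leads to a contradiction, so it's in house 1.
Clue 3: the person with the maple tree is in house 2.
House 1's tree must be willow (nothing else left).
The person with the jade is narrowed to house 2 or 3; consider each.
Placing it in house 3 leads to a contradiction, so it's in house 2.
From clue 1, the person with the pearl must be in house 3.
Clue 2 places the person with the pine tree in house 3.
By clue 6, the person with the elm tree is in house 4.
That leaves cedar as the tree for house 5.
Clue 4 places the person with the topaz in house 5.
House 4 gemstone: only peridot fits.
So: house 1 = sapphire/willow, house 2 = jade/maple, house 3 = pearl/pine, house 4 = peridot/elm, house 5 = topaz/cedar.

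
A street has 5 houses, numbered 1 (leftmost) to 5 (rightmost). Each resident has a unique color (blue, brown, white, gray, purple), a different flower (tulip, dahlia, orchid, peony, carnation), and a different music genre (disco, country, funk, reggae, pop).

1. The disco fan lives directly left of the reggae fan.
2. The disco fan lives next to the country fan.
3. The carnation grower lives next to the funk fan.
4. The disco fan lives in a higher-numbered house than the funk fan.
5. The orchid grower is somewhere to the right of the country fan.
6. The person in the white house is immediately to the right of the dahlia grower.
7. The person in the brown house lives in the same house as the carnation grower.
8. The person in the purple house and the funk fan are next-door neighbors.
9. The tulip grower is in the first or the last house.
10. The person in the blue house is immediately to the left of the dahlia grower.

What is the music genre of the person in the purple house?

The tulip grower is narrowed to house 1 or 5; consider each.
Placing it in house 1 leads to a contradiction, so it's in house 5.
The person in the blue house is narrowed to house 1 or 2 or 3; consider each.
Placing it in house 1 and house 3 leads to a contradiction, so it's in house 2.
By clue 10, the dahlia grower is in house 3.
By clue 6, the person in the white house is in house 4.
The only color still possible for house 5 is gray.
The carnation grower is in house 1 (clue 7).
The funk fan is in house 2 (clue 8).
House 1 color: only brown fits.
So house 3 gets purple for color.
Clue 2: the disco fan is in house 4.
The country fan is in house 3 (clue 2).
By clue 5, the orchid grower is in house 4.
That leaves peony as the flower for house 2.
House 1's music genre must be pop (nothing else left).
That leaves reggae as the music genre for house 5.
So: house 1 = brown/carnation/pop, house 2 = blue/peony/funk, house 3 = purple/dahlia/country, house 4 = white/orchid/disco, house 5 = gray/tulip/reggae.

country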